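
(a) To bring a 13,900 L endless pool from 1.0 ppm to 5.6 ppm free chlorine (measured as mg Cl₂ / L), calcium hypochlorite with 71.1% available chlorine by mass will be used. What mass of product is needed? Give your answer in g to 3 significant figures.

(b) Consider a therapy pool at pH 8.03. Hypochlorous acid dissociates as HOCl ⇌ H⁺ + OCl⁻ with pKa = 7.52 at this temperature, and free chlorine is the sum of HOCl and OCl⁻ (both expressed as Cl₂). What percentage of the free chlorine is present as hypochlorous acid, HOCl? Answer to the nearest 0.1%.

(a) 89.9 g; (b) 23.6%

(a) Chlorine deficit: 5.6 − 1.0 = 4.6 ppm = 4.6 mg/L as Cl₂.
(a) Cl₂ equivalent needed: 4.6 mg/L × 13,900 L = 63,940 mg = 63.94 g.
(a) Product at 71.1% available chlorine: 63.94 / 0.711 = 89.93 g.

(b) [OCl⁻]/[HOCl] = 10^(pH − pKa) = 10^(8.03 − 7.52) = 10^0.51 = 3.236.
(b) Fraction as HOCl = 1 / (1 + 3.236) = 0.2361.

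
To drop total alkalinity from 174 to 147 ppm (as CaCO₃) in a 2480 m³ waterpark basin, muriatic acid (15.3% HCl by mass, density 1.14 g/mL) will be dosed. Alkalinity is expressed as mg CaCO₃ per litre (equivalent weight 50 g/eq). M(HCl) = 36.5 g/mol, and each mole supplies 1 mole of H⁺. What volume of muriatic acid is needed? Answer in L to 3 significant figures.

280 L

Volume: 2480 m³ = 2,480,000 L.
Alkalinity to neutralize: (174 − 147) = 27 mg/L as CaCO₃ × 2,480,000 L = 66,960 g as CaCO₃.
Equivalents of H⁺ required: 66,960 ÷ 50 g/eq = 1339 eq = 1339 mol HCl.
Mass of HCl: 1339 × 36.5 = 48,880 g.
Mass of 15.3% solution: 48,880 / 0.153 = 319,500 g.
Volume: 319,500 g ÷ 1.14 g/mL = 280,200 mL.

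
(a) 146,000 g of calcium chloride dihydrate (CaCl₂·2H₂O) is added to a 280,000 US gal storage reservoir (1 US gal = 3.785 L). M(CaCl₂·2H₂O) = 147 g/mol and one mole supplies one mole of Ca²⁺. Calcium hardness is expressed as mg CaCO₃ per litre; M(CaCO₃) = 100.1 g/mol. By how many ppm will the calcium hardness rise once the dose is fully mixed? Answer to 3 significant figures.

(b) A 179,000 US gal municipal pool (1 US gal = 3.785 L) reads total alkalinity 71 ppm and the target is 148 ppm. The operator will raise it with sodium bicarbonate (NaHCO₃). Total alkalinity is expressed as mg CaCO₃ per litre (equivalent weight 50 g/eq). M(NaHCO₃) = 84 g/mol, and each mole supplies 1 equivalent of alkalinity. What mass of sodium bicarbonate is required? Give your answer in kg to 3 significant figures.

(a) Volume: 280,000 US gal × 3.785 L/gal = 1,059,800 L.
(a) Moles of Ca²⁺: 146,000 g ÷ 147 g/mol = 993.2 mol.
(a) As CaCO₃: 993.2 mol × 100.1 g/mol = 99,420 g.
(a) Rise: 99,420 g / 1,059,800 L × 1000 = 93.81 mg/L.

(b) Volume: 179,000 US gal × 3.785 L/gal = 677,515 L.
(b) Alkalinity to add: (148 − 71) = 77 mg/L as CaCO₃ × 677,515 L = 52,170 g as CaCO₃.
(b) Equivalents: 52,170 g ÷ 50 g/eq = 1043 eq.
(b) NaHCO₃ supplies 1 eq per mole → 1043 mol.
(b) Mass: 1043 mol × 84 g/mol = 87,640 g.

(a) 93.8 ppm; (b) 87.6 kg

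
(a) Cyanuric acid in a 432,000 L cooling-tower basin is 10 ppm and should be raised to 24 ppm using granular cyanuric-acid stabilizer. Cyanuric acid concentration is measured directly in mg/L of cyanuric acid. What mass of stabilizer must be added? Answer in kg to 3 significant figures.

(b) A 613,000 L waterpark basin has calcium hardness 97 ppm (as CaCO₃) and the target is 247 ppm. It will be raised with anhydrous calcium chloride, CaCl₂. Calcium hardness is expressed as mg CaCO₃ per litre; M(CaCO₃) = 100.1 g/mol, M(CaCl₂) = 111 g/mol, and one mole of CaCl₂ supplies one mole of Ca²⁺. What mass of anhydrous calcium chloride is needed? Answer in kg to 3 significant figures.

(a) CYA to add: (24 − 10) = 14 mg/L × 432,000 L = 6048 g cyanuric acid.

(b) Hardness to add: (247 − 97) = 150 mg/L as CaCO₃ × 613,000 L = 91,950 g as CaCO₃.
(b) Moles of Ca²⁺ (1 mol Ca²⁺ ≡ 1 mol CaCO₃): 91,950 / 100.1 g/mol = 918.6 mol.
(b) Mass of CaCl₂: 918.6 × 111 = 102,000 g.

(a) 6.05 kg; (b) 102 kg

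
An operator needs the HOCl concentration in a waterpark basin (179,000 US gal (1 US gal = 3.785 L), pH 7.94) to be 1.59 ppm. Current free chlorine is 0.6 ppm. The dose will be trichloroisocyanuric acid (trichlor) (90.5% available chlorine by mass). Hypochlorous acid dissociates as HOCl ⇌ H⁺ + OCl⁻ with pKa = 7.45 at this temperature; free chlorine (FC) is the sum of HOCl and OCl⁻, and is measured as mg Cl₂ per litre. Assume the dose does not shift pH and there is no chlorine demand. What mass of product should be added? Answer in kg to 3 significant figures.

Volume: 179,000 US gal × 3.785 L/gal = 677,515 L.
[OCl⁻]/[HOCl] = 10^(pH − pKa) = 10^(7.94 − 7.45) = 3.09; fraction as HOCl = 1/(1 + 3.09) = 0.2445.
Free chlorine required for 1.59 ppm HOCl: 1.59 / 0.2445 = 6.504 ppm.
FC to add: 6.504 − 0.6 = 5.904 mg/L as Cl₂.
Cl₂ equivalent: 5.904 mg/L × 677,515 L = 4000 g.
Product at 90.5% available Cl: 4000 / 0.905 = 4420 g.

4.42 kg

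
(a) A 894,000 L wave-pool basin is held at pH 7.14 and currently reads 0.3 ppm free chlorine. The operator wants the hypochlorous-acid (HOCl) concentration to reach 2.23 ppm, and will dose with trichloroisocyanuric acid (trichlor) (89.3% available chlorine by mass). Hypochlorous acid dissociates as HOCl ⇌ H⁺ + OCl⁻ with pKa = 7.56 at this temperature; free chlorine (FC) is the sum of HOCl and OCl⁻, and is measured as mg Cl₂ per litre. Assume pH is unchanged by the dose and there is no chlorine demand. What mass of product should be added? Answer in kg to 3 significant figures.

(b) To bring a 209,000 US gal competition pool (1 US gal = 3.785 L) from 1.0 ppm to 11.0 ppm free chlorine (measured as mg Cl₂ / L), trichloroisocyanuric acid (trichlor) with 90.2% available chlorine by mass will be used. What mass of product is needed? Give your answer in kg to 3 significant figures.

(a) 2.78 kg; (b) 8.77 kg

(a) [OCl⁻]/[HOCl] = 10^(pH − pKa) = 10^(7.14 − 7.56) = 0.3802; fraction as HOCl = 1/(1 + 0.3802) = 0.7245.
(a) Free chlorine required for 2.23 ppm HOCl: 2.23 / 0.7245 = 3.078 ppm.
(a) FC to add: 3.078 − 0.3 = 2.778 mg/L as Cl₂.
(a) Cl₂ equivalent: 2.778 mg/L × 894,000 L = 2483 g.
(a) Product at 89.3% available Cl: 2483 / 0.893 = 2781 g.

(b) Volume: 209,000 US gal × 3.785 L/gal = 791,065 L.
(b) Chlorine deficit: 11.0 − 1.0 = 10 ppm = 10 mg/L as Cl₂.
(b) Cl₂ equivalent needed: 10 mg/L × 791,065 L = 7,911,000 mg = 7911 g.
(b) Product at 90.2% available chlorine: 7911 / 0.902 = 8770 g.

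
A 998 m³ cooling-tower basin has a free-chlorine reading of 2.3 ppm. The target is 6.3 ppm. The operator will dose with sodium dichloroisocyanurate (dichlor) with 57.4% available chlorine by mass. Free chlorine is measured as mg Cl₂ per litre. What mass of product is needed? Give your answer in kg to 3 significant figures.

6.95 kg

Volume: 998 m³ = 998,000 L.
Chlorine deficit: 6.3 − 2.3 = 4 ppm = 4 mg/L as Cl₂.
Cl₂ equivalent needed: 4 mg/L × 998,000 L = 3,992,000 mg = 3992 g.
Product at 57.4% available chlorine: 3992 / 0.574 = 6955 g.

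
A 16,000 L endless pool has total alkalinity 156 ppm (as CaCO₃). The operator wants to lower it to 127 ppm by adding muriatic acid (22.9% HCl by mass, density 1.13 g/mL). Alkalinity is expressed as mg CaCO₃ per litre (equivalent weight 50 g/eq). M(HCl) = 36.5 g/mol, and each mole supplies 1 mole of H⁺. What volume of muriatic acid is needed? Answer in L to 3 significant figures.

Alkalinity to neutralize: (156 − 127) = 29 mg/L as CaCO₃ × 16,000 L = 464 g as CaCO₃.
Equivalents of H⁺ required: 464 ÷ 50 g/eq = 9.28 eq = 9.28 mol HCl.
Mass of HCl: 9.28 × 36.5 = 338.7 g.
Mass of 22.9% solution: 338.7 / 0.229 = 1479 g.
Volume: 1479 g ÷ 1.13 g/mL = 1309 mL.

1.31 L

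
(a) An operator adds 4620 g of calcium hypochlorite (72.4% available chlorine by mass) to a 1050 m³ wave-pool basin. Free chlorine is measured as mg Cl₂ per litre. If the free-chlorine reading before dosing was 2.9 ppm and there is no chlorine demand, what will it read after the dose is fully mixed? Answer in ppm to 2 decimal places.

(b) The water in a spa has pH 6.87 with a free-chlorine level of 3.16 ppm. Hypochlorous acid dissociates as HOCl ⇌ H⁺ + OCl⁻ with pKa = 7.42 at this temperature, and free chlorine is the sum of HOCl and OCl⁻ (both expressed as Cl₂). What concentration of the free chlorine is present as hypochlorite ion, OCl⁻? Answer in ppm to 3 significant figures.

(a) Volume: 1050 m³ = 1,050,000 L.
(a) Available chlorine delivered: 4620 g × 0.724 = 3345 g as Cl₂.
(a) Concentration rise: 3345 g / 1,050,000 L = 3.186 mg/L = 3.19 ppm.
(a) Final FC: 2.9 + 3.19 = 6.09 ppm.

(b) [OCl⁻]/[HOCl] = 10^(pH − pKa) = 10^(6.87 − 7.42) = 10^-0.55 = 0.2818.
(b) Fraction as HOCl = 1 / (1 + 0.2818) = 0.7801.
(b) OCl⁻ = (1 − 0.7801) × 3.16 ppm = 0.6948 ppm.

(a) 6.09 ppm; (b) 0.695 ppm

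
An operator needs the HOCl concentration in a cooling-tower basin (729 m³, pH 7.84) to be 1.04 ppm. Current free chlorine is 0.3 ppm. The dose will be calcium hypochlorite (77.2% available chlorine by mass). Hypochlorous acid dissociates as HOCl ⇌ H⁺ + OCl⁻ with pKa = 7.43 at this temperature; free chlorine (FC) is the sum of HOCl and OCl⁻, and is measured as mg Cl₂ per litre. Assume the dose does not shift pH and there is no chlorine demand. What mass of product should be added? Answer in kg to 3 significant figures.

3.22 kg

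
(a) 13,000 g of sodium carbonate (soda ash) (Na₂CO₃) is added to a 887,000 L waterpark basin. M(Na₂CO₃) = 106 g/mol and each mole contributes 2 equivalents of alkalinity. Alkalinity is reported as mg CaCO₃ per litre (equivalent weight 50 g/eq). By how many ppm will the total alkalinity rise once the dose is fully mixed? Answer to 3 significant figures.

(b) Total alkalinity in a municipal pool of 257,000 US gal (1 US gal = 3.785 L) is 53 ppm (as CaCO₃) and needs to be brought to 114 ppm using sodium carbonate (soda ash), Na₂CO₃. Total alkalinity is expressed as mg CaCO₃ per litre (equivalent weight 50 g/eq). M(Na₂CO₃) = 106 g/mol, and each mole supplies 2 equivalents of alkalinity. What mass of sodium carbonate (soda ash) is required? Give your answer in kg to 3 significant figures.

(a) 13.8 ppm; (b) 62.9 kg

(a) Moles of Na₂CO₃: 13,000 g ÷ 106 g/mol = 122.6 mol → 245.3 eq of alkalinity.
(a) As CaCO₃: 245.3 eq × 50 g/eq = 12,260 g.
(a) Rise: 12,260 g / 887,000 L × 1000 = 13.83 mg/L.

(b) Volume: 257,000 US gal × 3.785 L/gal = 972,745 L.
(b) Alkalinity to add: (114 − 53) = 61 mg/L as CaCO₃ × 972,745 L = 59,340 g as CaCO₃.
(b) Equivalents: 59,340 g ÷ 50 g/eq = 1187 eq.
(b) Each mole of Na₂CO₃ supplies 2 eq, so 1187 / 2 = 593.4 mol.
(b) Mass: 593.4 mol × 106 g/mol = 62,900 g.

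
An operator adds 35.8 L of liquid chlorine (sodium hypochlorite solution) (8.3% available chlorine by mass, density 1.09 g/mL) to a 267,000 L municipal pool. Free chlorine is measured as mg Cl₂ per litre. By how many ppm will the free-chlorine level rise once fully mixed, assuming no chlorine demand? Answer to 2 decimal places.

Mass of solution: 35.8 L × 1000 mL/L × 1.09 g/mL = 39,020 g.
Available chlorine delivered: 39,020 g × 0.083 = 3239 g as Cl₂.
Concentration rise: 3239 g / 267,000 L = 12.13 mg/L = 12.13 ppm.

12.13 ppm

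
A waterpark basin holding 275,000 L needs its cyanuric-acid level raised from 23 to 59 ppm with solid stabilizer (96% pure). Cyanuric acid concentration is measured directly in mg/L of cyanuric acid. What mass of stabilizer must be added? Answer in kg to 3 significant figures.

10.3 kg

CYA to add: (59 − 23) = 36 mg/L × 275,000 L = 9900 g cyanuric acid.
At 96% purity: 9900 / 0.96 = 10,310 g product.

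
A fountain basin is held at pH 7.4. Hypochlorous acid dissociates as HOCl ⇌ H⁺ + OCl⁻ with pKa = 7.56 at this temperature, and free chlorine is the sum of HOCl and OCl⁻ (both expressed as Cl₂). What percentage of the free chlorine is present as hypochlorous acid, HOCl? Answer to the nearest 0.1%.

59.1%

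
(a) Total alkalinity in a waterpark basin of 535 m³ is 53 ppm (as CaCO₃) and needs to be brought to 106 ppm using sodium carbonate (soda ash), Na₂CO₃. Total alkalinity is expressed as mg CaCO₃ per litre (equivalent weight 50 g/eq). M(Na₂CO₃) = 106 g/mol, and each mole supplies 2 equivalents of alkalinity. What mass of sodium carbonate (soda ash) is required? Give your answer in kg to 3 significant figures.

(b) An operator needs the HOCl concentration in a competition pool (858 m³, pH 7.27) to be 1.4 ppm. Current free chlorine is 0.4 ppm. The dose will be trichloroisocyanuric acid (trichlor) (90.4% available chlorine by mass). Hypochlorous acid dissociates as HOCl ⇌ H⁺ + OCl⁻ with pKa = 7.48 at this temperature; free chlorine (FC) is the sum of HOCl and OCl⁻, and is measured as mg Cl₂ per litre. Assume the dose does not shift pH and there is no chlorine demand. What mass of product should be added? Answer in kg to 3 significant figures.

(a) 30.1 kg; (b) 1.77 kg

(a) Volume: 535 m³ = 535,000 L.
(a) Alkalinity to add: (106 − 53) = 53 mg/L as CaCO₃ × 535,000 L = 28,360 g as CaCO₃.
(a) Equivalents: 28,360 g ÷ 50 g/eq = 567.1 eq.
(a) Each mole of Na₂CO₃ supplies 2 eq, so 567.1 / 2 = 283.6 mol.
(a) Mass: 283.6 mol × 106 g/mol = 30,060 g.

(b) Volume: 858 m³ = 858,000 L.
(b) [OCl⁻]/[HOCl] = 10^(pH − pKa) = 10^(7.27 − 7.48) = 0.6166; fraction as HOCl = 1/(1 + 0.6166) = 0.6186.
(b) Free chlorine required for 1.4 ppm HOCl: 1.4 / 0.6186 = 2.263 ppm.
(b) FC to add: 2.263 − 0.4 = 1.863 mg/L as Cl₂.
(b) Cl₂ equivalent: 1.863 mg/L × 858,000 L = 1599 g.
(b) Product at 90.4% available Cl: 1599 / 0.904 = 1768 g.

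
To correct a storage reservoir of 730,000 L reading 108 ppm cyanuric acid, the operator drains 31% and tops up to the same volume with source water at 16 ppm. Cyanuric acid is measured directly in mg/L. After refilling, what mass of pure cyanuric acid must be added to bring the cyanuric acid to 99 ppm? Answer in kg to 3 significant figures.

After draining 31% and refilling: 108 × 0.69 + 16 × 0.31 = 79.48 ppm.
Deficit to target: 99 − 79.48 = 19.52 mg/L.
Mass: 19.52 mg/L × 730,000 L = 14,250 g cyanuric acid.

14.2 kg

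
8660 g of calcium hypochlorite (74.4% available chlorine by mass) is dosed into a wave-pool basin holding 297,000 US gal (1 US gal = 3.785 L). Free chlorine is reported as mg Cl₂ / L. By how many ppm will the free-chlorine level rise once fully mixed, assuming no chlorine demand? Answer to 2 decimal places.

Volume: 297,000 US gal × 3.785 L/gal = 1,124,145 L.
Available chlorine delivered: 8660 g × 0.744 = 6443 g as Cl₂.
Concentration rise: 6443 g / 1,124,145 L = 5.732 mg/L = 5.73 ppm.

5.73 ppm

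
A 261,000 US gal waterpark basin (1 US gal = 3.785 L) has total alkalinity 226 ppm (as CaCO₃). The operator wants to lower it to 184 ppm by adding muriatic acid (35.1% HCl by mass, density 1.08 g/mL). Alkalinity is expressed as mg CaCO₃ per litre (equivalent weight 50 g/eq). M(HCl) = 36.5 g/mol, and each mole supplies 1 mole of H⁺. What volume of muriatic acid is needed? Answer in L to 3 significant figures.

79.9 L

Volume: 261,000 US gal × 3.785 L/gal = 987,885 L.
Alkalinity to neutralize: (226 − 184) = 42 mg/L as CaCO₃ × 987,885 L = 41,490 g as CaCO₃.
Equivalents of H⁺ required: 41,490 ÷ 50 g/eq = 829.8 eq = 829.8 mol HCl.
Mass of HCl: 829.8 × 36.5 = 30,290 g.
Mass of 35.1% solution: 30,290 / 0.351 = 86,290 g.
Volume: 86,290 g ÷ 1.08 g/mL = 79,900 mL.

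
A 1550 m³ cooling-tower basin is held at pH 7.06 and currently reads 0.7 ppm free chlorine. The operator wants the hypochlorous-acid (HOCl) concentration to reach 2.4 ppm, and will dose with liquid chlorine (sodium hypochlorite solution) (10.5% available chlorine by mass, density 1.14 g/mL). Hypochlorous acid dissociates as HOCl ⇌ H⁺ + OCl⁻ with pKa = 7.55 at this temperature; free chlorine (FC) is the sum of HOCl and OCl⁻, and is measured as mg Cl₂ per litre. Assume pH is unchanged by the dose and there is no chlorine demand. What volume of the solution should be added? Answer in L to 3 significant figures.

32.1 L

Volume: 1550 m³ = 1,550,000 L.
[OCl⁻]/[HOCl] = 10^(pH − pKa) = 10^(7.06 − 7.55) = 0.3236; fraction as HOCl = 1/(1 + 0.3236) = 0.7555.
Free chlorine required for 2.4 ppm HOCl: 2.4 / 0.7555 = 3.177 ppm.
FC to add: 3.177 − 0.7 = 2.477 mg/L as Cl₂.
Cl₂ equivalent: 2.477 mg/L × 1,550,000 L = 3839 g.
Product at 10.5% available Cl: 3839 / 0.105 = 36,560 g.
Volume: 36,560 g ÷ 1.14 g/mL = 32,070 mL.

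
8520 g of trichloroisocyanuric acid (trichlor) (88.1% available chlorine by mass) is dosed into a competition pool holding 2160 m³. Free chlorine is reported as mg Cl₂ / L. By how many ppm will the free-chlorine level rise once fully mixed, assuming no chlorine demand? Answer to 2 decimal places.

Volume: 2160 m³ = 2,160,000 L.
Available chlorine delivered: 8520 g × 0.881 = 7506 g as Cl₂.
Concentration rise: 7506 g / 2,160,000 L = 3.475 mg/L = 3.48 ppm.

3.48 ppm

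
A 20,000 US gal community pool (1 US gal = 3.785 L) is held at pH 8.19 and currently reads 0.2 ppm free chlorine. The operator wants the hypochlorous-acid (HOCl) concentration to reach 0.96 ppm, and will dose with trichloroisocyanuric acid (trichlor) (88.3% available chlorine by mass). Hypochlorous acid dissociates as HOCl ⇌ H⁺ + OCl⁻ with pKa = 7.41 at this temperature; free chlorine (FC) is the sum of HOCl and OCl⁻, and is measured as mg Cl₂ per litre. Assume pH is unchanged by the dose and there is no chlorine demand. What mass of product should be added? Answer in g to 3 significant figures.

561 g

Volume: 20,000 US gal × 3.785 L/gal = 75,700 L.
[OCl⁻]/[HOCl] = 10^(pH − pKa) = 10^(8.19 − 7.41) = 6.026; fraction as HOCl = 1/(1 + 6.026) = 0.1423.
Free chlorine required for 0.96 ppm HOCl: 0.96 / 0.1423 = 6.745 ppm.
FC to add: 6.745 − 0.2 = 6.545 mg/L as Cl₂.
Cl₂ equivalent: 6.545 mg/L × 75,700 L = 495.4 g.
Product at 88.3% available Cl: 495.4 / 0.883 = 561.1 g.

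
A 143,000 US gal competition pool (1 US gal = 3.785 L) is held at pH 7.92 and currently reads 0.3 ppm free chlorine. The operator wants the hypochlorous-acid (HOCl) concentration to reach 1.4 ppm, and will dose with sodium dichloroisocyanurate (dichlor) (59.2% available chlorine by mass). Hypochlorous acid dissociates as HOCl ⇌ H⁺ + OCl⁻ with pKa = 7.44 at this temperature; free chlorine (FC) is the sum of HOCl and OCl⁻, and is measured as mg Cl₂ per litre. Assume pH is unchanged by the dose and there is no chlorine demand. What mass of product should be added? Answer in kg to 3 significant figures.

4.87 kg

Volume: 143,000 US gal × 3.785 L/gal = 541,255 L.
[OCl⁻]/[HOCl] = 10^(pH − pKa) = 10^(7.92 − 7.44) = 3.02; fraction as HOCl = 1/(1 + 3.02) = 0.2488.
Free chlorine required for 1.4 ppm HOCl: 1.4 / 0.2488 = 5.628 ppm.
FC to add: 5.628 − 0.3 = 5.328 mg/L as Cl₂.
Cl₂ equivalent: 5.328 mg/L × 541,255 L = 2884 g.
Product at 59.2% available Cl: 2884 / 0.592 = 4871 g.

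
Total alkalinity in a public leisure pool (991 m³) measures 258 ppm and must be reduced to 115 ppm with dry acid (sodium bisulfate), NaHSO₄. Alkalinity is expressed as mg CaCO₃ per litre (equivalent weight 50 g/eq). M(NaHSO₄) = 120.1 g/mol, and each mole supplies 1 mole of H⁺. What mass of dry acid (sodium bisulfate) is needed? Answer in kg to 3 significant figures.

Volume: 991 m³ = 991,000 L.
Alkalinity to neutralize: (258 − 115) = 143 mg/L as CaCO₃ × 991,000 L = 141,700 g as CaCO₃.
Equivalents of H⁺ required: 141,700 ÷ 50 g/eq = 2834 eq = 2834 mol NaHSO₄.
Mass of NaHSO₄: 2834 × 120.1 = 340,400 g.

340 kg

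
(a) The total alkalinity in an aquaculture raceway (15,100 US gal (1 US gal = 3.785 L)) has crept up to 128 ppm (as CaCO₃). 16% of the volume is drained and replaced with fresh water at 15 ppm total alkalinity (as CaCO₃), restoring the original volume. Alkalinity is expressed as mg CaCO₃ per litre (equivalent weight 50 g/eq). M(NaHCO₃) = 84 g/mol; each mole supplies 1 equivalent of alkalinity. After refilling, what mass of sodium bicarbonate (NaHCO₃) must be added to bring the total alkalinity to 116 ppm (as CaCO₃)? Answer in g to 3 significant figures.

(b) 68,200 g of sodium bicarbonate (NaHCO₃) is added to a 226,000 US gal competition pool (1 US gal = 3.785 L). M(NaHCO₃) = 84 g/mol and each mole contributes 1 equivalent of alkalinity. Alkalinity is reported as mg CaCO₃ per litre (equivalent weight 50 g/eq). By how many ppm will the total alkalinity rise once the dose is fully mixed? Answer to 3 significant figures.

(a) Volume: 15,100 US gal × 3.785 L/gal = 57,154 L.
(a) After draining 16% and refilling: 128 × 0.84 + 15 × 0.16 = 109.92 ppm.
(a) Deficit to target: 116 − 109.92 = 6.08 mg/L.
(a) As CaCO₃: 6.08 mg/L × 57,154 L = 347.5 g; ÷ 50 g/eq ÷ 1 = 6.95 mol NaHCO₃.
(a) Mass: 6.95 × 84 = 583.8 g.

(b) Volume: 226,000 US gal × 3.785 L/gal = 855,410 L.
(b) Moles of NaHCO₃: 68,200 g ÷ 84 g/mol = 811.9 mol → 811.9 eq of alkalinity.
(b) As CaCO₃: 811.9 eq × 50 g/eq = 40,600 g.
(b) Rise: 40,600 g / 855,410 L × 1000 = 47.46 mg/L.

(a) 584 g; (b) 47.5 ppm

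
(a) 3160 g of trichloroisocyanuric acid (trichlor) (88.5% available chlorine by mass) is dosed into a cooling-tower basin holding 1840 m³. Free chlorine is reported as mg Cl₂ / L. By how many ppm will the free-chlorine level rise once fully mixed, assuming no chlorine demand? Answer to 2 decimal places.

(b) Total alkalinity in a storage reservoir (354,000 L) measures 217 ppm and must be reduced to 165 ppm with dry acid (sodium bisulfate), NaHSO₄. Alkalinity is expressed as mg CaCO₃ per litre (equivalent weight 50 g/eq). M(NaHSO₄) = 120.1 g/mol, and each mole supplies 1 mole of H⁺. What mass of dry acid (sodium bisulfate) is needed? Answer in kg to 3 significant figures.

(a) 1.52 ppm; (b) 44.2 kg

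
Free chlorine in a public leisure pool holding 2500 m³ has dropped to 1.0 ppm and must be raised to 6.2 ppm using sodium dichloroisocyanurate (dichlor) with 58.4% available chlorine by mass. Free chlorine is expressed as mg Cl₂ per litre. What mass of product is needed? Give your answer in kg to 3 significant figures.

Volume: 2500 m³ = 2,500,000 L.
Chlorine deficit: 6.2 − 1.0 = 5.2 ppm = 5.2 mg/L as Cl₂.
Cl₂ equivalent needed: 5.2 mg/L × 2,500,000 L = 13,000,000 mg = 13,000 g.
Product at 58.4% available chlorine: 13,000 / 0.584 = 22,260 g.

22.3 kg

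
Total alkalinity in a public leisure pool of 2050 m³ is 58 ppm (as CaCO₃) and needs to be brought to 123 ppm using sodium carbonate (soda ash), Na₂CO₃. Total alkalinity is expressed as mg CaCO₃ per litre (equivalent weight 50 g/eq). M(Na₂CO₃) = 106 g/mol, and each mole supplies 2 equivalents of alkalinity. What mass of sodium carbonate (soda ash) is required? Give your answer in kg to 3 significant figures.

Volume: 2050 m³ = 2,050,000 L.
Alkalinity to add: (123 − 58) = 65 mg/L as CaCO₃ × 2,050,000 L = 133,200 g as CaCO₃.
Equivalents: 133,200 g ÷ 50 g/eq = 2665 eq.
Each mole of Na₂CO₃ supplies 2 eq, so 2665 / 2 = 1332 mol.
Mass: 1332 mol × 106 g/mol = 141,200 g.

141 kg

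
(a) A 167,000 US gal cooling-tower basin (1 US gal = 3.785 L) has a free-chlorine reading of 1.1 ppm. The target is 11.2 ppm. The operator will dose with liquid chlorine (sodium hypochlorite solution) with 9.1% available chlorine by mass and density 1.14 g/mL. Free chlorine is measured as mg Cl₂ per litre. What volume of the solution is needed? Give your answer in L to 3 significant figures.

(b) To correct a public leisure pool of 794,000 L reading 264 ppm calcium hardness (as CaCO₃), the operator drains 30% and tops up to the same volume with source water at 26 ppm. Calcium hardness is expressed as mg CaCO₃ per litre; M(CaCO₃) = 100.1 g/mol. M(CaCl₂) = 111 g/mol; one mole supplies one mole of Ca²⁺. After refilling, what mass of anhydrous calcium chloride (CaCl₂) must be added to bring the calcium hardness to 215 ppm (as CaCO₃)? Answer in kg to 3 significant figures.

(a) 61.5 L; (b) 19.7 kg

(a) Volume: 167,000 US gal × 3.785 L/gal = 632,095 L.
(a) Chlorine deficit: 11.2 − 1.1 = 10.1 ppm = 10.1 mg/L as Cl₂.
(a) Cl₂ equivalent needed: 10.1 mg/L × 632,095 L = 6,384,000 mg = 6384 g.
(a) Product at 9.1% available chlorine: 6384 / 0.091 = 70,160 g.
(a) Volume at density 1.14 g/mL: 70,160 g ÷ 1.14 g/mL = 61,540 mL.

(b) After draining 30% and refilling: 264 × 0.70 + 26 × 0.30 = 192.6 ppm.
(b) Deficit to target: 215 − 192.6 = 22.4 mg/L.
(b) As CaCO₃: 22.4 mg/L × 794,000 L = 17,790 g; ÷ 100.1 = 177.7 mol Ca²⁺.
(b) Mass: 177.7 × 111 = 19,720 g.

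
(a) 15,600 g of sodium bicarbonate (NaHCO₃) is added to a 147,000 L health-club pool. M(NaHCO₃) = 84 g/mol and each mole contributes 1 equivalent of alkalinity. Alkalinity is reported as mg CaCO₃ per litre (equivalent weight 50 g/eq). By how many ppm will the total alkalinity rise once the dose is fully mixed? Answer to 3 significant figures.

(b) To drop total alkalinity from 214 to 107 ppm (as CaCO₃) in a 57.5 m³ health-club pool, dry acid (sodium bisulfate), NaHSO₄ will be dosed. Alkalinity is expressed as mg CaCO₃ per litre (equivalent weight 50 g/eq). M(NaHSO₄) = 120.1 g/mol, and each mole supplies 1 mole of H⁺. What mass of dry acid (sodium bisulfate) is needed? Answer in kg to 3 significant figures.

(a) 63.2 ppm; (b) 14.8 kg

(a) Moles of NaHCO₃: 15,600 g ÷ 84 g/mol = 185.7 mol → 185.7 eq of alkalinity.
(a) As CaCO₃: 185.7 eq × 50 g/eq = 9286 g.
(a) Rise: 9286 g / 147,000 L × 1000 = 63.17 mg/L.

(b) Volume: 57.5 m³ = 57,500 L.
(b) Alkalinity to neutralize: (214 − 107) = 107 mg/L as CaCO₃ × 57,500 L = 6152 g as CaCO₃.
(b) Equivalents of H⁺ required: 6152 ÷ 50 g/eq = 123 eq = 123 mol NaHSO₄.
(b) Mass of NaHSO₄: 123 × 120.1 = 14,780 g.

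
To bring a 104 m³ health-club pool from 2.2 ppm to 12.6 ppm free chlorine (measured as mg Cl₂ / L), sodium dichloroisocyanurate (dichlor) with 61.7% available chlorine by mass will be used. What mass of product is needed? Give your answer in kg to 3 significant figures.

1.75 kg

Volume: 104 m³ = 104,000 L.
Chlorine deficit: 12.6 − 2.2 = 10.4 ppm = 10.4 mg/L as Cl₂.
Cl₂ equivalent needed: 10.4 mg/L × 104,000 L = 1,082,000 mg = 1082 g.
Product at 61.7% available chlorine: 1082 / 0.617 = 1753 g.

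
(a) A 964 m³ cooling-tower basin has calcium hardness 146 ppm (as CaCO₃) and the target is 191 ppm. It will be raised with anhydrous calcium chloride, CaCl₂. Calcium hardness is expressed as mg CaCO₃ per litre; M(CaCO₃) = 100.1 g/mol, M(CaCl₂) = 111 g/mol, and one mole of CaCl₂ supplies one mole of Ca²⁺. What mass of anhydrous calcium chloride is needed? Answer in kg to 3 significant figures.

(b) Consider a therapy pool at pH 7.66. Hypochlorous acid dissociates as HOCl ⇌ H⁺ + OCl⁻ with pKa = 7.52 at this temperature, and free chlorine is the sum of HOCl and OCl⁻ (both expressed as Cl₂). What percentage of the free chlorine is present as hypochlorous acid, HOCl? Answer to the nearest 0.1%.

(a) 48.1 kg; (b) 42.0%

(a) Volume: 964 m³ = 964,000 L.
(a) Hardness to add: (191 − 146) = 45 mg/L as CaCO₃ × 964,000 L = 43,380 g as CaCO₃.
(a) Moles of Ca²⁺ (1 mol Ca²⁺ ≡ 1 mol CaCO₃): 43,380 / 100.1 g/mol = 433.4 mol.
(a) Mass of CaCl₂: 433.4 × 111 = 48,100 g.

(b) [OCl⁻]/[HOCl] = 10^(pH − pKa) = 10^(7.66 − 7.52) = 10^0.14 = 1.38.
(b) Fraction as HOCl = 1 / (1 + 1.38) = 0.4201.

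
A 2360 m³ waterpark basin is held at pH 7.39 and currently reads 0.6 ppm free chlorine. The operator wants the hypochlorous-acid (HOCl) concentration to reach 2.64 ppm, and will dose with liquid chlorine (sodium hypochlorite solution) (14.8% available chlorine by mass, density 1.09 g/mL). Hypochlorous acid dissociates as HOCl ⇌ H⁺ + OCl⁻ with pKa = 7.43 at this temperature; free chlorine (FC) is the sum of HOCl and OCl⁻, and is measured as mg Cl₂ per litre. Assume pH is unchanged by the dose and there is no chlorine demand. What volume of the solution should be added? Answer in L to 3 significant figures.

Volume: 2360 m³ = 2,360,000 L.
[OCl⁻]/[HOCl] = 10^(pH − pKa) = 10^(7.39 − 7.43) = 0.912; fraction as HOCl = 1/(1 + 0.912) = 0.523.
Free chlorine required for 2.64 ppm HOCl: 2.64 / 0.523 = 5.048 ppm.
FC to add: 5.048 − 0.6 = 4.448 mg/L as Cl₂.
Cl₂ equivalent: 4.448 mg/L × 2,360,000 L = 10,500 g.
Product at 14.8% available Cl: 10,500 / 0.148 = 70,920 g.
Volume: 70,920 g ÷ 1.09 g/mL = 65,070 mL.

65.1 L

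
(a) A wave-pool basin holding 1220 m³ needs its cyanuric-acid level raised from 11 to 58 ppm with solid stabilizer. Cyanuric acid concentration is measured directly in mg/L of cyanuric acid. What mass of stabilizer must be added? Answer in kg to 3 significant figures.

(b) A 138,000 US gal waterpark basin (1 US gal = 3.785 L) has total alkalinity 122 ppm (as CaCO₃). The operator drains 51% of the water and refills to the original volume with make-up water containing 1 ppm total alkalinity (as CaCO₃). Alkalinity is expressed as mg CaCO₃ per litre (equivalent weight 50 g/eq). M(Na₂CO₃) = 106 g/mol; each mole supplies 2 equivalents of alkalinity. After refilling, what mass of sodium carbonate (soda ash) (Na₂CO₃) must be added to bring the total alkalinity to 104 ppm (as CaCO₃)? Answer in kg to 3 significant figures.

(a) Volume: 1220 m³ = 1,220,000 L.
(a) CYA to add: (58 − 11) = 47 mg/L × 1,220,000 L = 57,340 g cyanuric acid.

(b) Volume: 138,000 US gal × 3.785 L/gal = 522,330 L.
(b) After draining 51% and refilling: 122 × 0.49 + 1 × 0.51 = 60.29 ppm.
(b) Deficit to target: 104 − 60.29 = 43.71 mg/L.
(b) As CaCO₃: 43.71 mg/L × 522,330 L = 22,830 g; ÷ 50 g/eq ÷ 2 = 228.3 mol Na₂CO₃.
(b) Mass: 228.3 × 106 = 24,200 g.

(a) 57.3 kg; (b) 24.2 kg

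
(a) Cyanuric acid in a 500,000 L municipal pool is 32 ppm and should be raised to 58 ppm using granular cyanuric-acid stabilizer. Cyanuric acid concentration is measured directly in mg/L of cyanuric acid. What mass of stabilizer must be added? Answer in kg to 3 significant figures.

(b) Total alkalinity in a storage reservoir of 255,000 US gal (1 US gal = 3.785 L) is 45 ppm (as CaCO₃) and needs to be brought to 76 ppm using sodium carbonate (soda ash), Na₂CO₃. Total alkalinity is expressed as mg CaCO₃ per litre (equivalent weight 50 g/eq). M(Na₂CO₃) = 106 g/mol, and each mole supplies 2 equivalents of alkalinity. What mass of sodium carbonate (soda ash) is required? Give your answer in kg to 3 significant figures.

(a) 13.0 kg; (b) 31.7 kg

(a) CYA to add: (58 − 32) = 26 mg/L × 500,000 L = 13,000 g cyanuric acid.

(b) Volume: 255,000 US gal × 3.785 L/gal = 965,175 L.
(b) Alkalinity to add: (76 − 45) = 31 mg/L as CaCO₃ × 965,175 L = 29,920 g as CaCO₃.
(b) Equivalents: 29,920 g ÷ 50 g/eq = 598.4 eq.
(b) Each mole of Na₂CO₃ supplies 2 eq, so 598.4 / 2 = 299.2 mol.
(b) Mass: 299.2 mol × 106 g/mol = 31,720 g.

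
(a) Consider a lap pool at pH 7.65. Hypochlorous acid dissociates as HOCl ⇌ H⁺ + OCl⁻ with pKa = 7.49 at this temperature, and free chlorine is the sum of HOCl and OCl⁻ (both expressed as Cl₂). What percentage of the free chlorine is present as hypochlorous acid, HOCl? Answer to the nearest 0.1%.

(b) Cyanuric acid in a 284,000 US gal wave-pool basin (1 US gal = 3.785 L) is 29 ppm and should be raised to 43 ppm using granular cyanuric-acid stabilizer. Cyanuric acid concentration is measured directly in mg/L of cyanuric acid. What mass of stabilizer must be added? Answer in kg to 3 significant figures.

(a) 40.9%; (b) 15.0 kg

(a) [OCl⁻]/[HOCl] = 10^(pH − pKa) = 10^(7.65 − 7.49) = 10^0.16 = 1.445.
(a) Fraction as HOCl = 1 / (1 + 1.445) = 0.4089.

(b) Volume: 284,000 US gal × 3.785 L/gal = 1,074,940 L.
(b) CYA to add: (43 − 29) = 14 mg/L × 1,074,940 L = 15,050 g cyanuric acid.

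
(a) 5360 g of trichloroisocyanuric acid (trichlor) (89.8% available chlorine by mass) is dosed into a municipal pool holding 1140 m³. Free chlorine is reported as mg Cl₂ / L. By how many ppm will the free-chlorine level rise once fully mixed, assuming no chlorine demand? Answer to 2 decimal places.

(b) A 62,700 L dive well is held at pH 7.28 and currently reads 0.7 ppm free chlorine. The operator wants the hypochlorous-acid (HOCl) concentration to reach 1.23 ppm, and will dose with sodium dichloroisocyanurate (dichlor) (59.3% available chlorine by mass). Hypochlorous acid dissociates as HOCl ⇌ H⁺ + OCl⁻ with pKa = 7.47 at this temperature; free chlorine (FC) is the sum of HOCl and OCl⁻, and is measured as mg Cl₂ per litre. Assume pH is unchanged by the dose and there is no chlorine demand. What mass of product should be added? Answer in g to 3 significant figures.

(a) Volume: 1140 m³ = 1,140,000 L.
(a) Available chlorine delivered: 5360 g × 0.898 = 4813 g as Cl₂.
(a) Concentration rise: 4813 g / 1,140,000 L = 4.222 mg/L = 4.22 ppm.

(b) [OCl⁻]/[HOCl] = 10^(pH − pKa) = 10^(7.28 − 7.47) = 0.6457; fraction as HOCl = 1/(1 + 0.6457) = 0.6077.
(b) Free chlorine required for 1.23 ppm HOCl: 1.23 / 0.6077 = 2.024 ppm.
(b) FC to add: 2.024 − 0.7 = 1.324 mg/L as Cl₂.
(b) Cl₂ equivalent: 1.324 mg/L × 62,700 L = 83.02 g.
(b) Product at 59.3% available Cl: 83.02 / 0.593 = 140 g.

(a) 4.22 ppm; (b) 140 g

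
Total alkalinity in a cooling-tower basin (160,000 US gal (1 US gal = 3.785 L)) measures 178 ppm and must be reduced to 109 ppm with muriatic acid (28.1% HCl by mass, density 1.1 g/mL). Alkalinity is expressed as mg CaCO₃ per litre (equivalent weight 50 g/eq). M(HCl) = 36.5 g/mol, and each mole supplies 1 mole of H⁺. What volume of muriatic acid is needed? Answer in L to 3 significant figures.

Volume: 160,000 US gal × 3.785 L/gal = 605,600 L.
Alkalinity to neutralize: (178 − 109) = 69 mg/L as CaCO₃ × 605,600 L = 41,790 g as CaCO₃.
Equivalents of H⁺ required: 41,790 ÷ 50 g/eq = 835.7 eq = 835.7 mol HCl.
Mass of HCl: 835.7 × 36.5 = 30,500 g.
Mass of 28.1% solution: 30,500 / 0.281 = 108,600 g.
Volume: 108,600 g ÷ 1.1 g/mL = 98,690 mL.

98.7 L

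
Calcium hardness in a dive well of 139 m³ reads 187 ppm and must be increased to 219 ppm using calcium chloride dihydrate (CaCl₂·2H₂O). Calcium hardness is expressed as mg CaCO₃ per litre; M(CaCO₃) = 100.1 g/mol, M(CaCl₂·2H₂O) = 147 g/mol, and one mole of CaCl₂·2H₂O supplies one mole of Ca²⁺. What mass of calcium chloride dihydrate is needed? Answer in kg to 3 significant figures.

6.53 kg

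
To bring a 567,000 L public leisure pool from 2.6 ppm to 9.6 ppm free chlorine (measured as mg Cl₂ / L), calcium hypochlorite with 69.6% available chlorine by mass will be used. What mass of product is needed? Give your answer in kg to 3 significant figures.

5.70 kg

Chlorine deficit: 9.6 − 2.6 = 7 ppm = 7 mg/L as Cl₂.
Cl₂ equivalent needed: 7 mg/L × 567,000 L = 3,969,000 mg = 3969 g.
Product at 69.6% available chlorine: 3969 / 0.696 = 5703 g.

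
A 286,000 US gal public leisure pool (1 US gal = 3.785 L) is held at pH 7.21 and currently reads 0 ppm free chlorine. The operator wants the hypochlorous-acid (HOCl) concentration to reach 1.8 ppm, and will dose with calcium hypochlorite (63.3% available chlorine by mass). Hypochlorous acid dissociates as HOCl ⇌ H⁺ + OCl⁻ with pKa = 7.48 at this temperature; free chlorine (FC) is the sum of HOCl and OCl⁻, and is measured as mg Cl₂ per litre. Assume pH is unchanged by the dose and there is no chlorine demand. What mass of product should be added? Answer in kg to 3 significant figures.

4.73 kg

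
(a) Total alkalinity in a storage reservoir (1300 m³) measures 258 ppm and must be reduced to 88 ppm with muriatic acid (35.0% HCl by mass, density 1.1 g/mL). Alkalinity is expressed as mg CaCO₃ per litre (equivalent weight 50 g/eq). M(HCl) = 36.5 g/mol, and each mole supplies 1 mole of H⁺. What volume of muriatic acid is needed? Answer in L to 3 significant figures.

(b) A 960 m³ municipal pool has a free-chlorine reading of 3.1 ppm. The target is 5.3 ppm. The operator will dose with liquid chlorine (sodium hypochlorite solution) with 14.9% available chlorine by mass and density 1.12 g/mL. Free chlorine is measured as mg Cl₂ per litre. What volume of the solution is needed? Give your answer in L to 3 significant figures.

(a) Volume: 1300 m³ = 1,300,000 L.
(a) Alkalinity to neutralize: (258 − 88) = 170 mg/L as CaCO₃ × 1,300,000 L = 221,000 g as CaCO₃.
(a) Equivalents of H⁺ required: 221,000 ÷ 50 g/eq = 4420 eq = 4420 mol HCl.
(a) Mass of HCl: 4420 × 36.5 = 161,300 g.
(a) Mass of 35.0% solution: 161,300 / 0.35 = 460,900 g.
(a) Volume: 460,900 g ÷ 1.1 g/mL = 419,000 mL.

(b) Volume: 960 m³ = 960,000 L.
(b) Chlorine deficit: 5.3 − 3.1 = 2.2 ppm = 2.2 mg/L as Cl₂.
(b) Cl₂ equivalent needed: 2.2 mg/L × 960,000 L = 2,112,000 mg = 2112 g.
(b) Product at 14.9% available chlorine: 2112 / 0.149 = 14,170 g.
(b) Volume at density 1.12 g/mL: 14,170 g ÷ 1.12 g/mL = 12,660 mL.

(a) 419 L; (b) 12.7 L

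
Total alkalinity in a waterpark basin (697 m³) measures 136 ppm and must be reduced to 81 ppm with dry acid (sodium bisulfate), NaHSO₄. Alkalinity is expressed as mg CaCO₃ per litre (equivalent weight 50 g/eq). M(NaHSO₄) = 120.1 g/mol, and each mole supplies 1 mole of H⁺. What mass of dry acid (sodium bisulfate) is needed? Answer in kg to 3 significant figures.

92.1 kg

Volume: 697 m³ = 697,000 L.
Alkalinity to neutralize: (136 − 81) = 55 mg/L as CaCO₃ × 697,000 L = 38,340 g as CaCO₃.
Equivalents of H⁺ required: 38,340 ÷ 50 g/eq = 766.7 eq = 766.7 mol NaHSO₄.
Mass of NaHSO₄: 766.7 × 120.1 = 92,080 g.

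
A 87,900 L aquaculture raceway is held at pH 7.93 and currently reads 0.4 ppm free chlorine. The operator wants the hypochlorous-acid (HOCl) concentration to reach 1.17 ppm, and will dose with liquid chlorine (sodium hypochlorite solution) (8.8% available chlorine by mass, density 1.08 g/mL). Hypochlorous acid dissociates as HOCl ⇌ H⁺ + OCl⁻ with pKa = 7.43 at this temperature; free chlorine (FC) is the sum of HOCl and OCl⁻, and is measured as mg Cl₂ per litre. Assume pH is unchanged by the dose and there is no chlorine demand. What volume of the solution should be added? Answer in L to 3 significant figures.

4.13 L

[OCl⁻]/[HOCl] = 10^(pH − pKa) = 10^(7.93 − 7.43) = 3.162; fraction as HOCl = 1/(1 + 3.162) = 0.2403.
Free chlorine required for 1.17 ppm HOCl: 1.17 / 0.2403 = 4.87 ppm.
FC to add: 4.87 − 0.4 = 4.47 mg/L as Cl₂.
Cl₂ equivalent: 4.47 mg/L × 87,900 L = 392.9 g.
Product at 8.8% available Cl: 392.9 / 0.088 = 4465 g.
Volume: 4465 g ÷ 1.08 g/mL = 4134 mL.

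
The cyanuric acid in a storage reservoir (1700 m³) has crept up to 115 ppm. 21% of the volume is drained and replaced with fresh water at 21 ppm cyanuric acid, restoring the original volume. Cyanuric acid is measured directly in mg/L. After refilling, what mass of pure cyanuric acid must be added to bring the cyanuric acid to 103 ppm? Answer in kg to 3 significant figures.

13.2 kg

Volume: 1700 m³ = 1,700,000 L.
After draining 21% and refilling: 115 × 0.79 + 21 × 0.21 = 95.26 ppm.
Deficit to target: 103 − 95.26 = 7.74 mg/L.
Mass: 7.74 mg/L × 1,700,000 L = 13,160 g cyanuric acid.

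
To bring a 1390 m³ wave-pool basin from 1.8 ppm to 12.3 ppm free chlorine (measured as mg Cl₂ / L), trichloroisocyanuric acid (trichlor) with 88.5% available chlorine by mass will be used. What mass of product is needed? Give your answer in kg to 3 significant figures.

16.5 kg

Volume: 1390 m³ = 1,390,000 L.
Chlorine deficit: 12.3 − 1.8 = 10.5 ppm = 10.5 mg/L as Cl₂.
Cl₂ equivalent needed: 10.5 mg/L × 1,390,000 L = 14,600,000 mg = 14,600 g.
Product at 88.5% available chlorine: 14,600 / 0.885 = 16,490 g.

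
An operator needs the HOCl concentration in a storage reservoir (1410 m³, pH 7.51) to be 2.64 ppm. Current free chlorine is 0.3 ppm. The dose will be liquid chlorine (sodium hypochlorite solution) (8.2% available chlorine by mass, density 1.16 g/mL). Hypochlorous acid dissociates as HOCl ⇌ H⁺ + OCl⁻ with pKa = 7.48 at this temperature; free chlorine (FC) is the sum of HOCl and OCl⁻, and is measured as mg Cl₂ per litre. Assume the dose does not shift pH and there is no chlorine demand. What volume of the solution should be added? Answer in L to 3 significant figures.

76.6 L

Volume: 1410 m³ = 1,410,000 L.
[OCl⁻]/[HOCl] = 10^(pH − pKa) = 10^(7.51 − 7.48) = 1.072; fraction as HOCl = 1/(1 + 1.072) = 0.4827.
Free chlorine required for 2.64 ppm HOCl: 2.64 / 0.4827 = 5.469 ppm.
FC to add: 5.469 − 0.3 = 5.169 mg/L as Cl₂.
Cl₂ equivalent: 5.169 mg/L × 1,410,000 L = 7288 g.
Product at 8.2% available Cl: 7288 / 0.082 = 88,880 g.
Volume: 88,880 g ÷ 1.16 g/mL = 76,620 mL.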